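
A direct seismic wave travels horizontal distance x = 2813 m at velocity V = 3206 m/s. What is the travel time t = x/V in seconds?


t = x / V
= 2813 / 3206
= 0.8774 s

0.8774


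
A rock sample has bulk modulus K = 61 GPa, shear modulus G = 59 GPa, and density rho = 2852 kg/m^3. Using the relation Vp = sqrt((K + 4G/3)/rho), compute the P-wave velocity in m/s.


First compute the effective modulus:
K + 4G/3 = 61e9 + 4*59e9/3 = 139666666666.67 Pa
Then divide by density:
139666666666.67 / 2852 = 48971482.0009 Pa/(kg/m^3)
Take the square root:
Vp = sqrt(48971482.0009) = 6997.96 m/s

6997.96


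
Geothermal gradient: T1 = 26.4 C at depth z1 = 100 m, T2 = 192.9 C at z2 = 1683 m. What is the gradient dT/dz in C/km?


dT = 192.9 - 26.4 = 166.5 C
dz = 1683 - 100 = 1583 m
gradient = dT/dz * 1000 = 166.5/1583 * 1000 = 105.18 C/km

105.18


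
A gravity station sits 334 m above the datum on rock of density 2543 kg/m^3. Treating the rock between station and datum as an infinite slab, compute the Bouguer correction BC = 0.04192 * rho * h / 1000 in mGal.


BC = 0.04192 * rho * h / 1000
= 0.04192 * 2543 * 334 / 1000
= 35.6053 mGal

35.6053


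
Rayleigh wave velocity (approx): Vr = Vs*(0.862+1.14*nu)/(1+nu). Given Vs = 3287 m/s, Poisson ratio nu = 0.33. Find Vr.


Numerator factor = 0.862 + 1.14*0.33 = 1.2382
Denominator = 1 + 0.33 = 1.33
Vr = 3287 * 1.2382 / 1.33 = 3060.12 m/s

3060.12


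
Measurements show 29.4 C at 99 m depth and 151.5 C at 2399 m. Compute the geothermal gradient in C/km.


dT = 151.5 - 29.4 = 122.1 C
dz = 2399 - 99 = 2300 m
gradient = dT/dz * 1000 = 122.1/2300 * 1000 = 53.087 C/km

53.087


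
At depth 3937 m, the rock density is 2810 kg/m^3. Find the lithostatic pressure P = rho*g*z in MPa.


P = rho * g * z / 1e6
= 2810 * 9.81 * 3937 / 1e6
= 108527735.7 / 1e6
= 108.5277 MPa

108.5277


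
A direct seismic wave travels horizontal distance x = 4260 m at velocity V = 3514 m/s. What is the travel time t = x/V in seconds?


t = x / V
= 4260 / 3514
= 1.2123 s

1.2123


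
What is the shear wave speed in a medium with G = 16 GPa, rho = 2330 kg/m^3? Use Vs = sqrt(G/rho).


Convert G to Pa: G = 16e9 Pa
Compute G/rho = 16e9 / 2330 = 6866952.7897
Vs = sqrt(6866952.7897) = 2620.49 m/s

2620.49


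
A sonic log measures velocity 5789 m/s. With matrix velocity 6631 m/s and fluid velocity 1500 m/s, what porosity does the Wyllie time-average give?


1/V - 1/Vm = 1/5789 - 1/6631 = 2.193e-05
1/Vf - 1/Vm = 1/1500 - 1/6631 = 0.00051586
phi = 2.193e-05 / 0.00051586 = 0.0425

0.0425


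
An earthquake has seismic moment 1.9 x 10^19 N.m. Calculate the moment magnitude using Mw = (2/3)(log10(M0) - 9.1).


log10(M0) = log10(1.9 x 10^19) = 19.2788
Mw = 2/3 * (19.2788 - 9.1)
= 2/3 * 10.1788
= 6.79

6.79


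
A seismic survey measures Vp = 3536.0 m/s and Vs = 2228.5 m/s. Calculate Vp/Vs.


Vp/Vs = 3536.0 / 2228.5
= 1.5867

1.5867


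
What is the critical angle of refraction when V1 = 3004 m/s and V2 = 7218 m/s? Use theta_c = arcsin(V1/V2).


V1/V2 = 3004/7218 = 0.416182
theta_c = arcsin(0.416182) = 24.5938 degrees

24.5938


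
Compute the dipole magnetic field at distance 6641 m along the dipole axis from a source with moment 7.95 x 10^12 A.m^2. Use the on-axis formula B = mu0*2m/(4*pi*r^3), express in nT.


m = 7.95 x 10^12 = 7950000000000 A.m^2
2m = 15900000000000 A.m^2
r^3 = 6641^3 = 292887232721
B = (4pi*10^-7) * 15900000000000 / (4*pi * 292887232721) * 1e9
= 19980529.276831 / 3680529514586.15 * 1e9
= 5428.7105 nT

5428.7105


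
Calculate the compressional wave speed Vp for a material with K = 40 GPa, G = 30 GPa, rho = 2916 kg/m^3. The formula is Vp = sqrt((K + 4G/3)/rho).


First compute the effective modulus:
K + 4G/3 = 40e9 + 4*30e9/3 = 80000000000.0 Pa
Then divide by density:
80000000000.0 / 2916 = 27434842.2497 Pa/(kg/m^3)
Take the square root:
Vp = sqrt(27434842.2497) = 5237.83 m/s

5237.83


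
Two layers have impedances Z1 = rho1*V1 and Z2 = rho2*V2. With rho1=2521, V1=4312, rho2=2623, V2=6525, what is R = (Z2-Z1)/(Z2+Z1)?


Z1 = 2521 * 4312 = 10870552
Z2 = 2623 * 6525 = 17115075
R = (17115075 - 10870552) / (17115075 + 10870552) = 6244523 / 27985627 = 0.2231

0.2231


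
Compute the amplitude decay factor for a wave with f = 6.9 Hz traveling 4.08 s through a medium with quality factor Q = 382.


pi*f*t/Q = pi*6.9*4.08/382 = 0.231524
A/A0 = exp(-0.231524) = 0.793324

0.793324


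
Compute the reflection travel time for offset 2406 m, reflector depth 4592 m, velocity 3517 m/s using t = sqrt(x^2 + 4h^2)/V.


x^2 + 4h^2 = 2406^2 + 4*4592^2 = 5788836 + 84345856 = 90134692
sqrt(90134692) = 9493.9292
t = 9493.9292 / 3517 = 2.6994 s

2.6994


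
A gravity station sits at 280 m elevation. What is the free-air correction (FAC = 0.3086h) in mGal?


FAC = 0.3086 * h
= 0.3086 * 280
= 86.408 mGal

86.408


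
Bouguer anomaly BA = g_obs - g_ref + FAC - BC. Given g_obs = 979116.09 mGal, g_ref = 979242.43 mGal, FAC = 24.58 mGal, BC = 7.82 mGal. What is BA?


BA = g_obs - g_ref + FAC - BC
= 979116.09 - 979242.43 + 24.58 - 7.82
= -109.58 mGal

-109.58


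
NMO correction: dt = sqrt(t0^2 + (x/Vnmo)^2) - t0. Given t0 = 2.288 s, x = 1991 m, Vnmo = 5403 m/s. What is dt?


x/Vnmo = 1991/5403 = 0.368499
(x/Vnmo)^2 = 0.135791
t0^2 = 5.234944
sqrt(5.234944 + 0.135791) = 2.317485
dt = 2.317485 - 2.288 = 0.029485

0.029485


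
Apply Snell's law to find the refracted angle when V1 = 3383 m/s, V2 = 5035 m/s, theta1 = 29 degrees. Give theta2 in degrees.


sin(theta1) = sin(29 deg) = 0.48481
sin(theta2) = V2/V1 * sin(theta1) = 5035/3383 * 0.48481 = 0.721554
theta2 = arcsin(0.721554) = 46.1829 degrees

46.1829


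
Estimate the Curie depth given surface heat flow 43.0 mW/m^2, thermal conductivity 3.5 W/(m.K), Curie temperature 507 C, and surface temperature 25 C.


T_Curie - T_surf = 507 - 25 = 482 C
Convert q to W/m^2: 43.0 mW/m^2 = 0.043 W/m^2
d = 482 * 3.5 / 0.043 = 39232.56 m

39232.56


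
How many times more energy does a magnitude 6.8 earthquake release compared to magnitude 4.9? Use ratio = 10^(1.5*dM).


M2 - M1 = 6.8 - 4.9 = 1.9
1.5 * 1.9 = 2.85
ratio = 10^2.85 = 707.95

707.95


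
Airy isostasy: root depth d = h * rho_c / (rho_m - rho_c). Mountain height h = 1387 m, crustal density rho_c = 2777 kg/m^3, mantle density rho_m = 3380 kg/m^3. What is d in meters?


rho_m - rho_c = 3380 - 2777 = 603
d = 1387 * 2777 / 603
= 3851699 / 603
= 6387.56 m

6387.56


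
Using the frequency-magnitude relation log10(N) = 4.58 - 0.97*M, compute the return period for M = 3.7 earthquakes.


log10(N) = 4.58 - 0.97*3.7 = 0.991
N = 10^0.991 = 9.7949
T = 1/N = 1/9.7949 = 0.1021 years

0.1021


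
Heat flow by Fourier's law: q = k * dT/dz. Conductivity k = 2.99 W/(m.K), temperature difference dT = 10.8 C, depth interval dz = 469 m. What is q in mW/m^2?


q = k * dT / dz * 1000
= 2.99 * 10.8 / 469 * 1000
= 0.068853 * 1000
= 68.8529 mW/m^2

68.8529


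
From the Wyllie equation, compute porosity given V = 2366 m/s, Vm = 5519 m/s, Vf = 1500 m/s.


1/V - 1/Vm = 1/2366 - 1/5519 = 0.00024146
1/Vf - 1/Vm = 1/1500 - 1/5519 = 0.00048547
phi = 0.00024146 / 0.00048547 = 0.4974

0.4974


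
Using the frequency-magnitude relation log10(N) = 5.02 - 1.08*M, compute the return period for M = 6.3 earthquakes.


log10(N) = 5.02 - 1.08*6.3 = -1.784
N = 10^-1.784 = 0.016444
T = 1/N = 1/0.016444 = 60.8135 years

60.8135


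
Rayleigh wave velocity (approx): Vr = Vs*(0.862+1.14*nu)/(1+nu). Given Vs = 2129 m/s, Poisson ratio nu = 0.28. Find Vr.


Numerator factor = 0.862 + 1.14*0.28 = 1.1812
Denominator = 1 + 0.28 = 1.28
Vr = 2129 * 1.1812 / 1.28 = 1964.67 m/s

1964.67


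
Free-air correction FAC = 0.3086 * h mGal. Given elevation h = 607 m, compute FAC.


FAC = 0.3086 * h
= 0.3086 * 607
= 187.3202 mGal

187.3202


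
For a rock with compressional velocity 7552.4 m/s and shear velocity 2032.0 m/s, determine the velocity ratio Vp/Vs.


Vp/Vs = 7552.4 / 2032.0
= 3.7167

3.7167


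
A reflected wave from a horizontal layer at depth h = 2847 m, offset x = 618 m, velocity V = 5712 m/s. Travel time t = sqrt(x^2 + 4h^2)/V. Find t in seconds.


x^2 + 4h^2 = 618^2 + 4*2847^2 = 381924 + 32421636 = 32803560
sqrt(32803560) = 5727.4392
t = 5727.4392 / 5712 = 1.0027 s

1.0027


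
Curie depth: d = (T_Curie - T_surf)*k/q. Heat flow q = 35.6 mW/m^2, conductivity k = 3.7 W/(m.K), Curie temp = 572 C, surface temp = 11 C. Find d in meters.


T_Curie - T_surf = 572 - 11 = 561 C
Convert q to W/m^2: 35.6 mW/m^2 = 0.0356 W/m^2
d = 561 * 3.7 / 0.0356 = 58306.18 m

58306.18


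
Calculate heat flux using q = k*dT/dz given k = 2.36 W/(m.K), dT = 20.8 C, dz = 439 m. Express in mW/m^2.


q = k * dT / dz * 1000
= 2.36 * 20.8 / 439 * 1000
= 0.111818 * 1000
= 111.8178 mW/m^2

111.8178


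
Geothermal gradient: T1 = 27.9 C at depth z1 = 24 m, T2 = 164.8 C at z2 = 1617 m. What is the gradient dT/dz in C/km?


dT = 164.8 - 27.9 = 136.9 C
dz = 1617 - 24 = 1593 m
gradient = dT/dz * 1000 = 136.9/1593 * 1000 = 85.9385 C/km

85.9385


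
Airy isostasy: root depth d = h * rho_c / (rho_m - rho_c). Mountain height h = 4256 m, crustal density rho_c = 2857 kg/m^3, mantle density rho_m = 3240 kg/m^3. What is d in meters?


rho_m - rho_c = 3240 - 2857 = 383
d = 4256 * 2857 / 383
= 12159392 / 383
= 31747.76 m

31747.76


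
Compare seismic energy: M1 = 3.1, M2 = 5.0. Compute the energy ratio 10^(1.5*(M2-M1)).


M2 - M1 = 5.0 - 3.1 = 1.9
1.5 * 1.9 = 2.85
ratio = 10^2.85 = 707.95

707.95


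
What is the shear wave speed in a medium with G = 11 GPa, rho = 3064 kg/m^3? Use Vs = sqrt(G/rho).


Convert G to Pa: G = 11e9 Pa
Compute G/rho = 11e9 / 3064 = 3590078.329
Vs = sqrt(3590078.329) = 1894.75 m/s

1894.75


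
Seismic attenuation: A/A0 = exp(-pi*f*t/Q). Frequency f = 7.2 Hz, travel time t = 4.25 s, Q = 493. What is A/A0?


pi*f*t/Q = pi*7.2*4.25/493 = 0.194995
A/A0 = exp(-0.194995) = 0.822838

0.822838


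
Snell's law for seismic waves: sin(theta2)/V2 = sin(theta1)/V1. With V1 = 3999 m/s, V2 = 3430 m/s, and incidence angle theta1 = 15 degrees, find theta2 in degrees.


sin(theta1) = sin(15 deg) = 0.258819
sin(theta2) = V2/V1 * sin(theta1) = 3430/3999 * 0.258819 = 0.221993
theta2 = arcsin(0.221993) = 12.8261 degrees

12.8261


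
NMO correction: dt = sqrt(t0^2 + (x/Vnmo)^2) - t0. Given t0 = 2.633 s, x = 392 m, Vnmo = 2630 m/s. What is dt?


x/Vnmo = 392/2630 = 0.149049
(x/Vnmo)^2 = 0.022216
t0^2 = 6.932689
sqrt(6.932689 + 0.022216) = 2.637215
dt = 2.637215 - 2.633 = 0.004215

0.004215


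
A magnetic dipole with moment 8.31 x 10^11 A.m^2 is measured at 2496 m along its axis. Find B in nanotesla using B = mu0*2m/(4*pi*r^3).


m = 8.31 x 10^11 = 831000000000 A.m^2
2m = 1662000000000 A.m^2
r^3 = 2496^3 = 15550119936
B = (4pi*10^-7) * 1662000000000 / (4*pi * 15550119936) * 1e9
= 2088530.796106 / 195408570213.51 * 1e9
= 10688.0205 nT

10688.0205


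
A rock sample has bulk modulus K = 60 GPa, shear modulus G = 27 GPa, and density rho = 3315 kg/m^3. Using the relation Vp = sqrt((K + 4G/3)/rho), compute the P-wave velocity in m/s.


First compute the effective modulus:
K + 4G/3 = 60e9 + 4*27e9/3 = 96000000000.0 Pa
Then divide by density:
96000000000.0 / 3315 = 28959276.0181 Pa/(kg/m^3)
Take the square root:
Vp = sqrt(28959276.0181) = 5381.38 m/s

5381.38


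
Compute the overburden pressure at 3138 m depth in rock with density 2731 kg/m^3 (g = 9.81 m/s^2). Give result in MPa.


P = rho * g * z / 1e6
= 2731 * 9.81 * 3138 / 1e6
= 84070503.18 / 1e6
= 84.0705 MPa

84.0705


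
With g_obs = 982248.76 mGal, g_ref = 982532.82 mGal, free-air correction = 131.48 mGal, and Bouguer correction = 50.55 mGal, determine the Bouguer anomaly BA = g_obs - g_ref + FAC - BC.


BA = g_obs - g_ref + FAC - BC
= 982248.76 - 982532.82 + 131.48 - 50.55
= -203.13 mGal

-203.13


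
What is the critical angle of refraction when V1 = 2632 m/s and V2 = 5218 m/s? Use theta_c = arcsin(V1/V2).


V1/V2 = 2632/5218 = 0.504408
theta_c = arcsin(0.504408) = 30.292 degrees

30.292


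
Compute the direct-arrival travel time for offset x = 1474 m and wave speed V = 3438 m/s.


t = x / V
= 1474 / 3438
= 0.4287 s

0.4287


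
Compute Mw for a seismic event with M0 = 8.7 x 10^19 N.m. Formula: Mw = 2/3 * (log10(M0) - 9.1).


log10(M0) = log10(8.7 x 10^19) = 19.9395
Mw = 2/3 * (19.9395 - 9.1)
= 2/3 * 10.8395
= 7.23

7.23


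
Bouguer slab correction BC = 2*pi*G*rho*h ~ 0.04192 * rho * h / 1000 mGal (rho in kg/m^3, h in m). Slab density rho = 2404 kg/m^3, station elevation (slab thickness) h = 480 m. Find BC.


BC = 0.04192 * rho * h / 1000
= 0.04192 * 2404 * 480 / 1000
= 48.3723 mGal

48.3723


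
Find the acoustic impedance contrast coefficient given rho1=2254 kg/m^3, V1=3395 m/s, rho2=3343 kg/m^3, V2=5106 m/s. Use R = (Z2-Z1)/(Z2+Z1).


Z1 = 2254 * 3395 = 7652330
Z2 = 3343 * 5106 = 17069358
R = (17069358 - 7652330) / (17069358 + 7652330) = 9417028 / 24721688 = 0.3809

0.3809


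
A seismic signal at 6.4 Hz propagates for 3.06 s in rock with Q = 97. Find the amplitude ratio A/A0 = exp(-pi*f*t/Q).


pi*f*t/Q = pi*6.4*3.06/97 = 0.634278
A/A0 = exp(-0.634278) = 0.530318

0.530318


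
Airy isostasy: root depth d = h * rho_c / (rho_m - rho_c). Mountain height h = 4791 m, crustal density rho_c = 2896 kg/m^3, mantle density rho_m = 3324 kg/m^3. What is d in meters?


rho_m - rho_c = 3324 - 2896 = 428
d = 4791 * 2896 / 428
= 13874736 / 428
= 32417.61 m

32417.61


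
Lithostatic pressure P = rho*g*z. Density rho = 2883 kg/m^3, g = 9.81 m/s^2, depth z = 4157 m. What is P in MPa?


P = rho * g * z / 1e6
= 2883 * 9.81 * 4157 / 1e6
= 117569230.11 / 1e6
= 117.5692 MPa

117.5692


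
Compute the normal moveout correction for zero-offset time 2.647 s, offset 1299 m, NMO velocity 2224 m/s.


x/Vnmo = 1299/2224 = 0.584083
(x/Vnmo)^2 = 0.341153
t0^2 = 7.006609
sqrt(7.006609 + 0.341153) = 2.710675
dt = 2.710675 - 2.647 = 0.063675

0.063675


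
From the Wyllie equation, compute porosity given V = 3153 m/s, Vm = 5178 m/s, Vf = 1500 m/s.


1/V - 1/Vm = 1/3153 - 1/5178 = 0.00012403
1/Vf - 1/Vm = 1/1500 - 1/5178 = 0.00047354
phi = 0.00012403 / 0.00047354 = 0.2619

0.2619


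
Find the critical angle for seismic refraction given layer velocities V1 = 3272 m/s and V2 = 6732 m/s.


V1/V2 = 3272/6732 = 0.486037
theta_c = arcsin(0.486037) = 29.0804 degrees

29.0804


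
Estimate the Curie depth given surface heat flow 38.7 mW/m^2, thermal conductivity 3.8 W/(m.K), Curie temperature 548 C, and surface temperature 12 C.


T_Curie - T_surf = 548 - 12 = 536 C
Convert q to W/m^2: 38.7 mW/m^2 = 0.0387 W/m^2
d = 536 * 3.8 / 0.0387 = 52630.49 m

52630.49


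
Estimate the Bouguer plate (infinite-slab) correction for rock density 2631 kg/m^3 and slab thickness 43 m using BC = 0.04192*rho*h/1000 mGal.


BC = 0.04192 * rho * h / 1000
= 0.04192 * 2631 * 43 / 1000
= 4.7425 mGal

4.7425


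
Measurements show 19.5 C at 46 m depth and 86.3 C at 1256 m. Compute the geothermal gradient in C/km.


dT = 86.3 - 19.5 = 66.8 C
dz = 1256 - 46 = 1210 m
gradient = dT/dz * 1000 = 66.8/1210 * 1000 = 55.2066 C/km

55.2066


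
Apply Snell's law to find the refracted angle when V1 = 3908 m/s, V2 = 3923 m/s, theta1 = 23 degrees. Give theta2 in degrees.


sin(theta1) = sin(23 deg) = 0.390731
sin(theta2) = V2/V1 * sin(theta1) = 3923/3908 * 0.390731 = 0.392231
theta2 = arcsin(0.392231) = 23.0934 degrees

23.0934


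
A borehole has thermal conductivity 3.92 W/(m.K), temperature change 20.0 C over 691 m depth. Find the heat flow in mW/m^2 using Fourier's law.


q = k * dT / dz * 1000
= 3.92 * 20.0 / 691 * 1000
= 0.113459 * 1000
= 113.4588 mW/m^2

113.4588


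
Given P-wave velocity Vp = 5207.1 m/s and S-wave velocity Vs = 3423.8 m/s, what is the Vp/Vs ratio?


Vp/Vs = 5207.1 / 3423.8
= 1.5209

1.5209


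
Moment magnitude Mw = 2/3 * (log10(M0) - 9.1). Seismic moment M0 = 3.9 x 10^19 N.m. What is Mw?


log10(M0) = log10(3.9 x 10^19) = 19.5911
Mw = 2/3 * (19.5911 - 9.1)
= 2/3 * 10.4911
= 6.99

6.99


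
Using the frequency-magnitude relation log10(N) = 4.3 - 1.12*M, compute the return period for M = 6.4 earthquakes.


log10(N) = 4.3 - 1.12*6.4 = -2.868
N = 10^-2.868 = 0.001355
T = 1/N = 1/0.001355 = 737.9042 years

737.9042


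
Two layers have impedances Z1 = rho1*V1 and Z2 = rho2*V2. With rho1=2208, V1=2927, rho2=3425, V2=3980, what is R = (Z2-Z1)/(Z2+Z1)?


Z1 = 2208 * 2927 = 6462816
Z2 = 3425 * 3980 = 13631500
R = (13631500 - 6462816) / (13631500 + 6462816) = 7168684 / 20094316 = 0.3568

0.3568


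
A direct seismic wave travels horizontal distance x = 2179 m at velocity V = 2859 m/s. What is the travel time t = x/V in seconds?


t = x / V
= 2179 / 2859
= 0.7622 s

0.7622


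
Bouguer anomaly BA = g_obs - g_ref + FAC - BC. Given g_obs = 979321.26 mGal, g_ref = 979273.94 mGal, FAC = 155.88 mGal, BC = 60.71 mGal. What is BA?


BA = g_obs - g_ref + FAC - BC
= 979321.26 - 979273.94 + 155.88 - 60.71
= 142.49 mGal

142.49


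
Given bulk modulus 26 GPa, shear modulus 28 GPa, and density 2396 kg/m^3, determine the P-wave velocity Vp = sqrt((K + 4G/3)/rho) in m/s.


First compute the effective modulus:
K + 4G/3 = 26e9 + 4*28e9/3 = 63333333333.33 Pa
Then divide by density:
63333333333.33 / 2396 = 26432943.7952 Pa/(kg/m^3)
Take the square root:
Vp = sqrt(26432943.7952) = 5141.3 m/s

5141.3


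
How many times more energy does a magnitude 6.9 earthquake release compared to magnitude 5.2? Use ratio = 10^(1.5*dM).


M2 - M1 = 6.9 - 5.2 = 1.7
1.5 * 1.7 = 2.55
ratio = 10^2.55 = 354.81

354.81


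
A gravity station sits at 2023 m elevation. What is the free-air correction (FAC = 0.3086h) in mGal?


FAC = 0.3086 * h
= 0.3086 * 2023
= 624.2978 mGal

624.2978


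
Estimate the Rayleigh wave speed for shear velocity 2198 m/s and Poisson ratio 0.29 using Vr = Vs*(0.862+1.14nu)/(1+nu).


Numerator factor = 0.862 + 1.14*0.29 = 1.1926
Denominator = 1 + 0.29 = 1.29
Vr = 2198 * 1.1926 / 1.29 = 2032.04 m/s

2032.04


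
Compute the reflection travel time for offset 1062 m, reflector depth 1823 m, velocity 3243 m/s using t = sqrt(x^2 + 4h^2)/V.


x^2 + 4h^2 = 1062^2 + 4*1823^2 = 1127844 + 13293316 = 14421160
sqrt(14421160) = 3797.5202
t = 3797.5202 / 3243 = 1.171 s

1.171


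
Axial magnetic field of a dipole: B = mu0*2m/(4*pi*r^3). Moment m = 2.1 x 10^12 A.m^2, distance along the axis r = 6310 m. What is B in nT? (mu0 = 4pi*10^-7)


m = 2.1 x 10^12 = 2100000000000 A.m^2
2m = 4200000000000 A.m^2
r^3 = 6310^3 = 251239591000
B = (4pi*10^-7) * 4200000000000 / (4*pi * 251239591000) * 1e9
= 5277875.658031 / 3157169813506.02 * 1e9
= 1671.711 nT

1671.711


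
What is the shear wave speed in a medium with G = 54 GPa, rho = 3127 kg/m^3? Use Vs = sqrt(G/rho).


Convert G to Pa: G = 54e9 Pa
Compute G/rho = 54e9 / 3127 = 17268947.8734
Vs = sqrt(17268947.8734) = 4155.59 m/s

4155.59


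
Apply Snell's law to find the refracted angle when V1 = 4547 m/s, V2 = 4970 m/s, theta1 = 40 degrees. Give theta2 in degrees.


sin(theta1) = sin(40 deg) = 0.642788
sin(theta2) = V2/V1 * sin(theta1) = 4970/4547 * 0.642788 = 0.702585
theta2 = arcsin(0.702585) = 44.6348 degrees

44.6348


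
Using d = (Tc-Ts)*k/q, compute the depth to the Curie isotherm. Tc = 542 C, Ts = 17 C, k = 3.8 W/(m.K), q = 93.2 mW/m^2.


T_Curie - T_surf = 542 - 17 = 525 C
Convert q to W/m^2: 93.2 mW/m^2 = 0.0932 W/m^2
d = 525 * 3.8 / 0.0932 = 21405.58 m

21405.58


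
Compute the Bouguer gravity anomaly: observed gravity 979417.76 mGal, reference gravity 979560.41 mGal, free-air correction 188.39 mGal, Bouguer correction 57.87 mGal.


BA = g_obs - g_ref + FAC - BC
= 979417.76 - 979560.41 + 188.39 - 57.87
= -12.13 mGal

-12.13


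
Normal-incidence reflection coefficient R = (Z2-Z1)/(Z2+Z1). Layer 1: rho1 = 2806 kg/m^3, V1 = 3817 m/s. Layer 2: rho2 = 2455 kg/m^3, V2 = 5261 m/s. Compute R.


Z1 = 2806 * 3817 = 10710502
Z2 = 2455 * 5261 = 12915755
R = (12915755 - 10710502) / (12915755 + 10710502) = 2205253 / 23626257 = 0.0933

0.0933


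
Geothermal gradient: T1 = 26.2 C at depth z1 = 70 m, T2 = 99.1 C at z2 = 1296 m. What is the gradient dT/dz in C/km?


dT = 99.1 - 26.2 = 72.9 C
dz = 1296 - 70 = 1226 m
gradient = dT/dz * 1000 = 72.9/1226 * 1000 = 59.4617 C/km

59.4617


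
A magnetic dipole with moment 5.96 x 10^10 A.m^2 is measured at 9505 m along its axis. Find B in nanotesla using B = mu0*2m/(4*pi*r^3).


m = 5.96 x 10^10 = 59600000000 A.m^2
2m = 119200000000 A.m^2
r^3 = 9505^3 = 858729462625
B = (4pi*10^-7) * 119200000000 / (4*pi * 858729462625) * 1e9
= 149791.137723 / 10791112684815.24 * 1e9
= 13.881 nT

13.881


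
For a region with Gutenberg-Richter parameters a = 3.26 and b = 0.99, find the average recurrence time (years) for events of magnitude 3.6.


log10(N) = 3.26 - 0.99*3.6 = -0.304
N = 10^-0.304 = 0.496592
T = 1/N = 1/0.496592 = 2.0137 years

2.0137


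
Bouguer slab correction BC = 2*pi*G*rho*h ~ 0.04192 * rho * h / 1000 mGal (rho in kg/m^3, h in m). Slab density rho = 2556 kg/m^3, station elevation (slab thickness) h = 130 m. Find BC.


BC = 0.04192 * rho * h / 1000
= 0.04192 * 2556 * 130 / 1000
= 13.9292 mGal

13.9292


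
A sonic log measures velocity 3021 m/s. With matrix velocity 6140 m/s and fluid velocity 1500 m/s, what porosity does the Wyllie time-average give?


1/V - 1/Vm = 1/3021 - 1/6140 = 0.00016815
1/Vf - 1/Vm = 1/1500 - 1/6140 = 0.0005038
phi = 0.00016815 / 0.0005038 = 0.3338

0.3338


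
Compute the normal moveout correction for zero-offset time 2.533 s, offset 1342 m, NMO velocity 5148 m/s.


x/Vnmo = 1342/5148 = 0.260684
(x/Vnmo)^2 = 0.067956
t0^2 = 6.416089
sqrt(6.416089 + 0.067956) = 2.546379
dt = 2.546379 - 2.533 = 0.013379

0.013379


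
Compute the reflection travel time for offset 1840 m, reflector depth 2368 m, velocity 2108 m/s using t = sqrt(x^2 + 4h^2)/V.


x^2 + 4h^2 = 1840^2 + 4*2368^2 = 3385600 + 22429696 = 25815296
sqrt(25815296) = 5080.8755
t = 5080.8755 / 2108 = 2.4103 s

2.4103


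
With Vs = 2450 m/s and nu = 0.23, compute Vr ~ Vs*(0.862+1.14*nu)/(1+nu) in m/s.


Numerator factor = 0.862 + 1.14*0.23 = 1.1242
Denominator = 1 + 0.23 = 1.23
Vr = 2450 * 1.1242 / 1.23 = 2239.26 m/s

2239.26


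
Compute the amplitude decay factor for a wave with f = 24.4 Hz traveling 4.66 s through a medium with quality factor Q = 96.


pi*f*t/Q = pi*24.4*4.66/96 = 3.720955
A/A0 = exp(-3.720955) = 0.024211

0.024211


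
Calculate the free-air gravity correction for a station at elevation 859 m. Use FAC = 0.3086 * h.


FAC = 0.3086 * h
= 0.3086 * 859
= 265.0874 mGal

265.0874


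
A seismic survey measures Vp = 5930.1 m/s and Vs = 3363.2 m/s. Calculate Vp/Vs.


Vp/Vs = 5930.1 / 3363.2
= 1.7632

1.7632


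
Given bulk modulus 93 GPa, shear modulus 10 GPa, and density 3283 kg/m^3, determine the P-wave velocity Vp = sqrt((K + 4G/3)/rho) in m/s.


First compute the effective modulus:
K + 4G/3 = 93e9 + 4*10e9/3 = 106333333333.33 Pa
Then divide by density:
106333333333.33 / 3283 = 32389075.033 Pa/(kg/m^3)
Take the square root:
Vp = sqrt(32389075.033) = 5691.14 m/s

5691.14


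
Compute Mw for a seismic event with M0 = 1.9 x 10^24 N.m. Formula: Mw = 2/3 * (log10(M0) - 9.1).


log10(M0) = log10(1.9 x 10^24) = 24.2788
Mw = 2/3 * (24.2788 - 9.1)
= 2/3 * 15.1788
= 10.12

10.12


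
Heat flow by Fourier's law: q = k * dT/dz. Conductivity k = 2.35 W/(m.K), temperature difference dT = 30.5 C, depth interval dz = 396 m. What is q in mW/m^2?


q = k * dT / dz * 1000
= 2.35 * 30.5 / 396 * 1000
= 0.180997 * 1000
= 180.9975 mW/m^2

180.9975


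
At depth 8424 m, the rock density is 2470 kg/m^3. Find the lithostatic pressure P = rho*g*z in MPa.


P = rho * g * z / 1e6
= 2470 * 9.81 * 8424 / 1e6
= 204119416.8 / 1e6
= 204.1194 MPa

204.1194


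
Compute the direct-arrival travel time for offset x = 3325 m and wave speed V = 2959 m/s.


t = x / V
= 3325 / 2959
= 1.1237 s

1.1237


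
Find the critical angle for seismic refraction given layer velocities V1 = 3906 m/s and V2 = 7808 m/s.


V1/V2 = 3906/7808 = 0.500256
theta_c = arcsin(0.500256) = 30.0169 degrees

30.0169


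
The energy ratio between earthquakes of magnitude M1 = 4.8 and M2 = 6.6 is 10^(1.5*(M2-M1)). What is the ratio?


M2 - M1 = 6.6 - 4.8 = 1.8
1.5 * 1.8 = 2.7
ratio = 10^2.7 = 501.19

501.19


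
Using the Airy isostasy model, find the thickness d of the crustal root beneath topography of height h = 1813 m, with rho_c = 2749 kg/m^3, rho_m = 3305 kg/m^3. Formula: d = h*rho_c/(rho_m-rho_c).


rho_m - rho_c = 3305 - 2749 = 556
d = 1813 * 2749 / 556
= 4983937 / 556
= 8963.92 m

8963.92


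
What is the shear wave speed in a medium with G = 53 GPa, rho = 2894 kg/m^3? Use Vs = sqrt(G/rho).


Convert G to Pa: G = 53e9 Pa
Compute G/rho = 53e9 / 2894 = 18313752.5916
Vs = sqrt(18313752.5916) = 4279.46 m/s

4279.46


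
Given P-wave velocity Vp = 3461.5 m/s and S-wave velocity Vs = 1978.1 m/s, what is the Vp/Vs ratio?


Vp/Vs = 3461.5 / 1978.1
= 1.7499

1.7499


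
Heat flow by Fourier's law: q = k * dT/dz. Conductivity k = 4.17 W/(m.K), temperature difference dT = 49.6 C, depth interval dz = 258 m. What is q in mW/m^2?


q = k * dT / dz * 1000
= 4.17 * 49.6 / 258 * 1000
= 0.801674 * 1000
= 801.6744 mW/m^2

801.6744


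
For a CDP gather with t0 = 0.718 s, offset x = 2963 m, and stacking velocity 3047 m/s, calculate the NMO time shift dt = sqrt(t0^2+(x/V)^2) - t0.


x/Vnmo = 2963/3047 = 0.972432
(x/Vnmo)^2 = 0.945624
t0^2 = 0.515524
sqrt(0.515524 + 0.945624) = 1.208779
dt = 1.208779 - 0.718 = 0.490779

0.490779


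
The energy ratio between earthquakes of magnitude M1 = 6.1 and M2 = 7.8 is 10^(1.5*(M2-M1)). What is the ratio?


M2 - M1 = 7.8 - 6.1 = 1.7
1.5 * 1.7 = 2.55
ratio = 10^2.55 = 354.81

354.81


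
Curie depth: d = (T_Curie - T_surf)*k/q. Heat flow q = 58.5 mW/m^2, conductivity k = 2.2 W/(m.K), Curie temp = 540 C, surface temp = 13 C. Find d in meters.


T_Curie - T_surf = 540 - 13 = 527 C
Convert q to W/m^2: 58.5 mW/m^2 = 0.0585 W/m^2
d = 527 * 2.2 / 0.0585 = 19818.8 m

19818.8


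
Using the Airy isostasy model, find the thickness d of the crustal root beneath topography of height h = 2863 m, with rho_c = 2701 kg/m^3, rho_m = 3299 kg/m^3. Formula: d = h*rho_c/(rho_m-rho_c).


rho_m - rho_c = 3299 - 2701 = 598
d = 2863 * 2701 / 598
= 7732963 / 598
= 12931.38 m

12931.38


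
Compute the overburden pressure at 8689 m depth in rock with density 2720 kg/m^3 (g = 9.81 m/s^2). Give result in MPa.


P = rho * g * z / 1e6
= 2720 * 9.81 * 8689 / 1e6
= 231850324.8 / 1e6
= 231.8503 MPa

231.8503


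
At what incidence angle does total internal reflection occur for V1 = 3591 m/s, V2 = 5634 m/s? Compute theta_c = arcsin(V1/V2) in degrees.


V1/V2 = 3591/5634 = 0.63738
theta_c = arcsin(0.63738) = 39.5967 degrees

39.5967


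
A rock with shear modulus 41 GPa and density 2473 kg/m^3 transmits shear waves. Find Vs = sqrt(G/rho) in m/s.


Convert G to Pa: G = 41e9 Pa
Compute G/rho = 41e9 / 2473 = 16579053.7808
Vs = sqrt(16579053.7808) = 4071.74 m/s

4071.74


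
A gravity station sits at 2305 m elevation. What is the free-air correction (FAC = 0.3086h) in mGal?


FAC = 0.3086 * h
= 0.3086 * 2305
= 711.323 mGal

711.323


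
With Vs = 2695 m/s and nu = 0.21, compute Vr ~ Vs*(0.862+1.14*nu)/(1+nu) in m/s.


Numerator factor = 0.862 + 1.14*0.21 = 1.1014
Denominator = 1 + 0.21 = 1.21
Vr = 2695 * 1.1014 / 1.21 = 2453.12 m/s

2453.12


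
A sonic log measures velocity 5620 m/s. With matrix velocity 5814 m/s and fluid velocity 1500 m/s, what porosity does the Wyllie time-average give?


1/V - 1/Vm = 1/5620 - 1/5814 = 5.94e-06
1/Vf - 1/Vm = 1/1500 - 1/5814 = 0.00049467
phi = 5.94e-06 / 0.00049467 = 0.012

0.012


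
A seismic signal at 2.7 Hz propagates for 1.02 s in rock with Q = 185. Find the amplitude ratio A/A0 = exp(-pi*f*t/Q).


pi*f*t/Q = pi*2.7*1.02/185 = 0.046767
A/A0 = exp(-0.046767) = 0.954309

0.954309


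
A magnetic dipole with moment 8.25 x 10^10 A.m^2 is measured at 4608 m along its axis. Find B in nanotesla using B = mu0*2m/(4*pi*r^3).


m = 8.25 x 10^10 = 82500000000 A.m^2
2m = 165000000000 A.m^2
r^3 = 4608^3 = 97844723712
B = (4pi*10^-7) * 165000000000 / (4*pi * 97844723712) * 1e9
= 207345.115137 / 1229553060824.57 * 1e9
= 168.6345 nT

168.6345


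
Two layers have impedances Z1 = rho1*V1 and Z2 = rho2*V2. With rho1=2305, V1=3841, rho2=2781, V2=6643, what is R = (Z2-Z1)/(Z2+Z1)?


Z1 = 2305 * 3841 = 8853505
Z2 = 2781 * 6643 = 18474183
R = (18474183 - 8853505) / (18474183 + 8853505) = 9620678 / 27327688 = 0.352

0.352


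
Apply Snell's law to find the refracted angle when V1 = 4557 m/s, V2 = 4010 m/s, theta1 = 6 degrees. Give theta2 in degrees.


sin(theta1) = sin(6 deg) = 0.104528
sin(theta2) = V2/V1 * sin(theta1) = 4010/4557 * 0.104528 = 0.091981
theta2 = arcsin(0.091981) = 5.2776 degrees

5.2776


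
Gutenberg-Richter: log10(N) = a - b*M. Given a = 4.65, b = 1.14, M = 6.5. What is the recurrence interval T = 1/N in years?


log10(N) = 4.65 - 1.14*6.5 = -2.76
N = 10^-2.76 = 0.001738
T = 1/N = 1/0.001738 = 575.4399 years

575.4399


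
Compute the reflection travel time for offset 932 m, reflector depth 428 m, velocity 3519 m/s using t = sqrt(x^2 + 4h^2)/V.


x^2 + 4h^2 = 932^2 + 4*428^2 = 868624 + 732736 = 1601360
sqrt(1601360) = 1265.4485
t = 1265.4485 / 3519 = 0.3596 s

0.3596


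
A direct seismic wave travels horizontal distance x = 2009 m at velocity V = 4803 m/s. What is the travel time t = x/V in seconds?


t = x / V
= 2009 / 4803
= 0.4183 s

0.4183


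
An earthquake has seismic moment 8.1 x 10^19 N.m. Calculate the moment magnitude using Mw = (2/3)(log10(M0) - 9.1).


log10(M0) = log10(8.1 x 10^19) = 19.9085
Mw = 2/3 * (19.9085 - 9.1)
= 2/3 * 10.8085
= 7.21

7.21


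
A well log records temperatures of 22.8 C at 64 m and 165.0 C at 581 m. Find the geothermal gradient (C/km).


dT = 165.0 - 22.8 = 142.2 C
dz = 581 - 64 = 517 m
gradient = dT/dz * 1000 = 142.2/517 * 1000 = 275.0484 C/km

275.0484


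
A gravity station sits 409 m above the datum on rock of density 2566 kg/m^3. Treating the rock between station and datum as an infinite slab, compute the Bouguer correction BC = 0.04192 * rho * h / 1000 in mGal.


BC = 0.04192 * rho * h / 1000
= 0.04192 * 2566 * 409 / 1000
= 43.9948 mGal

43.9948


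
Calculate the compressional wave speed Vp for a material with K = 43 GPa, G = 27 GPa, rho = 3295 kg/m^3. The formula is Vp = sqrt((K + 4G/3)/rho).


First compute the effective modulus:
K + 4G/3 = 43e9 + 4*27e9/3 = 79000000000.0 Pa
Then divide by density:
79000000000.0 / 3295 = 23975720.7891 Pa/(kg/m^3)
Take the square root:
Vp = sqrt(23975720.7891) = 4896.5 m/s

4896.5


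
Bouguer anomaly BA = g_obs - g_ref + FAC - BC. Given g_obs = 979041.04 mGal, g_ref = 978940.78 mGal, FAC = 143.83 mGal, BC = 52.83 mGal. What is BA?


BA = g_obs - g_ref + FAC - BC
= 979041.04 - 978940.78 + 143.83 - 52.83
= 191.26 mGal

191.26


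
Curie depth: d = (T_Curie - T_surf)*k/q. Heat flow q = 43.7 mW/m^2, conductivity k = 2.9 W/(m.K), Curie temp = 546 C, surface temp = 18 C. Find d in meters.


T_Curie - T_surf = 546 - 18 = 528 C
Convert q to W/m^2: 43.7 mW/m^2 = 0.0437 W/m^2
d = 528 * 2.9 / 0.0437 = 35038.9 m

35038.9


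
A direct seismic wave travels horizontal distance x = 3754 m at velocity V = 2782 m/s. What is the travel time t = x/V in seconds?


t = x / V
= 3754 / 2782
= 1.3494 s

1.3494


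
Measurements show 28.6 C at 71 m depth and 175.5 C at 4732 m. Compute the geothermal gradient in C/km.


dT = 175.5 - 28.6 = 146.9 C
dz = 4732 - 71 = 4661 m
gradient = dT/dz * 1000 = 146.9/4661 * 1000 = 31.5168 C/km

31.5168


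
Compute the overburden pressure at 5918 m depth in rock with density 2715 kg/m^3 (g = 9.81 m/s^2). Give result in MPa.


P = rho * g * z / 1e6
= 2715 * 9.81 * 5918 / 1e6
= 157620899.7 / 1e6
= 157.6209 MPa

157.6209


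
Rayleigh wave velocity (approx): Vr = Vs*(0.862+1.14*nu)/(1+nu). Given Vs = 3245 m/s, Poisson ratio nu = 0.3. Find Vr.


Numerator factor = 0.862 + 1.14*0.3 = 1.204
Denominator = 1 + 0.3 = 1.3
Vr = 3245 * 1.204 / 1.3 = 3005.37 m/s

3005.37


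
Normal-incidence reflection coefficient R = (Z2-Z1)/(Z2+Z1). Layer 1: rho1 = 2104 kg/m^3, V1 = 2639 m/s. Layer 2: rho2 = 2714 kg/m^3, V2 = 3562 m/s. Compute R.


Z1 = 2104 * 2639 = 5552456
Z2 = 2714 * 3562 = 9667268
R = (9667268 - 5552456) / (9667268 + 5552456) = 4114812 / 15219724 = 0.2704

0.2704


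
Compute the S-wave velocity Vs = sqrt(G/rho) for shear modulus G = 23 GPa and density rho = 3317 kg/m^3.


Convert G to Pa: G = 23e9 Pa
Compute G/rho = 23e9 / 3317 = 6933976.4848
Vs = sqrt(6933976.4848) = 2633.24 m/s

2633.24


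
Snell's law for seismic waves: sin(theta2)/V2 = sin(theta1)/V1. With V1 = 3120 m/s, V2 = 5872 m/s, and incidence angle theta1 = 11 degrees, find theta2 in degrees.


sin(theta1) = sin(11 deg) = 0.190809
sin(theta2) = V2/V1 * sin(theta1) = 5872/3120 * 0.190809 = 0.359112
theta2 = arcsin(0.359112) = 21.0457 degrees

21.0457


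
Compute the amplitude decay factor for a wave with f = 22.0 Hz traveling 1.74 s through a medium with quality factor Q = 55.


pi*f*t/Q = pi*22.0*1.74/55 = 2.186548
A/A0 = exp(-2.186548) = 0.112304

0.112304


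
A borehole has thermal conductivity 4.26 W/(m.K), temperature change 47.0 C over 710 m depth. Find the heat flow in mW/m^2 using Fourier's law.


q = k * dT / dz * 1000
= 4.26 * 47.0 / 710 * 1000
= 0.282 * 1000
= 282.0 mW/m^2

282.0


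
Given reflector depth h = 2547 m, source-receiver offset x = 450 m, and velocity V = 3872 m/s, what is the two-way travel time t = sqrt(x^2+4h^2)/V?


x^2 + 4h^2 = 450^2 + 4*2547^2 = 202500 + 25948836 = 26151336
sqrt(26151336) = 5113.8377
t = 5113.8377 / 3872 = 1.3207 s

1.3207


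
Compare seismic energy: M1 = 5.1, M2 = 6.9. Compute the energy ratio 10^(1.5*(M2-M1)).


M2 - M1 = 6.9 - 5.1 = 1.8
1.5 * 1.8 = 2.7
ratio = 10^2.7 = 501.19

501.19


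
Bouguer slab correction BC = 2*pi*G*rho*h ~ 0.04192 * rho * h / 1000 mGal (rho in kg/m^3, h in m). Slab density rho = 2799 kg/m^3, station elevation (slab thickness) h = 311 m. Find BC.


BC = 0.04192 * rho * h / 1000
= 0.04192 * 2799 * 311 / 1000
= 36.4909 mGal

36.4909


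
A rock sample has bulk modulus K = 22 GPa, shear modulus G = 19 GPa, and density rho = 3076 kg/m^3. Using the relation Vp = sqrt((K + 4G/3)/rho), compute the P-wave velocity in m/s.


First compute the effective modulus:
K + 4G/3 = 22e9 + 4*19e9/3 = 47333333333.33 Pa
Then divide by density:
47333333333.33 / 3076 = 15387949.7182 Pa/(kg/m^3)
Take the square root:
Vp = sqrt(15387949.7182) = 3922.75 m/s

3922.75


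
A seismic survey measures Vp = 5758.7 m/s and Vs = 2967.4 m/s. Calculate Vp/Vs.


Vp/Vs = 5758.7 / 2967.4
= 1.9407

1.9407


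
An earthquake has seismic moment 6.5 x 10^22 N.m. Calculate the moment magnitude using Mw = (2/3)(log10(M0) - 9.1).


log10(M0) = log10(6.5 x 10^22) = 22.8129
Mw = 2/3 * (22.8129 - 9.1)
= 2/3 * 13.7129
= 9.14

9.14


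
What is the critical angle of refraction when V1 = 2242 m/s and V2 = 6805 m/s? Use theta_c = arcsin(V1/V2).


V1/V2 = 2242/6805 = 0.329464
theta_c = arcsin(0.329464) = 19.2362 degrees

19.2362


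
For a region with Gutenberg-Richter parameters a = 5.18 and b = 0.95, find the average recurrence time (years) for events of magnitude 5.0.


log10(N) = 5.18 - 0.95*5.0 = 0.43
N = 10^0.43 = 2.691535
T = 1/N = 1/2.691535 = 0.3715 years

0.3715


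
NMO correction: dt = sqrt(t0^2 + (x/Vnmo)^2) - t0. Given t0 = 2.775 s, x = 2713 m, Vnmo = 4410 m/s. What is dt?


x/Vnmo = 2713/4410 = 0.615193
(x/Vnmo)^2 = 0.378462
t0^2 = 7.700625
sqrt(7.700625 + 0.378462) = 2.842373
dt = 2.842373 - 2.775 = 0.067373

0.067373


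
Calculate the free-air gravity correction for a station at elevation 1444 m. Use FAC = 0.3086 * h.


FAC = 0.3086 * h
= 0.3086 * 1444
= 445.6184 mGal

445.6184


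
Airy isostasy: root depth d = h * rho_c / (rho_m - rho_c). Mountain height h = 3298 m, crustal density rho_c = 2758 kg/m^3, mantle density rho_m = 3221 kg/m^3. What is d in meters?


rho_m - rho_c = 3221 - 2758 = 463
d = 3298 * 2758 / 463
= 9095884 / 463
= 19645.54 m

19645.54


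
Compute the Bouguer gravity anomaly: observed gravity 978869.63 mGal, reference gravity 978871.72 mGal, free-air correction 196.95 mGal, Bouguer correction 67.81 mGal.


BA = g_obs - g_ref + FAC - BC
= 978869.63 - 978871.72 + 196.95 - 67.81
= 127.05 mGal

127.05


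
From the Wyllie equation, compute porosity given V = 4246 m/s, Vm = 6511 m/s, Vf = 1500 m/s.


1/V - 1/Vm = 1/4246 - 1/6511 = 8.193e-05
1/Vf - 1/Vm = 1/1500 - 1/6511 = 0.00051308
phi = 8.193e-05 / 0.00051308 = 0.1597

0.1597


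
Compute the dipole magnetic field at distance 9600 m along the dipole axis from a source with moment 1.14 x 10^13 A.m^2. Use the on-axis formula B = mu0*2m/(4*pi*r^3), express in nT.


m = 1.14 x 10^13 = 11400000000000 A.m^2
2m = 22800000000000 A.m^2
r^3 = 9600^3 = 884736000000
B = (4pi*10^-7) * 22800000000000 / (4*pi * 884736000000) * 1e9
= 28651325.000739 / 11117920471865.68 * 1e9
= 2577.0399 nT

2577.0399


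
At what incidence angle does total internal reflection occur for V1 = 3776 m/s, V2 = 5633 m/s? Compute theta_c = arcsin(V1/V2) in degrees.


V1/V2 = 3776/5633 = 0.670336
theta_c = arcsin(0.670336) = 42.093 degrees

42.093


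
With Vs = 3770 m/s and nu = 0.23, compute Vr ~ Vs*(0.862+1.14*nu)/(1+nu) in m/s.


Numerator factor = 0.862 + 1.14*0.23 = 1.1242
Denominator = 1 + 0.23 = 1.23
Vr = 3770 * 1.1242 / 1.23 = 3445.72 m/s

3445.72


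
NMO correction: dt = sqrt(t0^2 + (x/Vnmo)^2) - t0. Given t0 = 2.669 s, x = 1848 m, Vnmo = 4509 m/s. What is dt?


x/Vnmo = 1848/4509 = 0.409847
(x/Vnmo)^2 = 0.167975
t0^2 = 7.123561
sqrt(7.123561 + 0.167975) = 2.700284
dt = 2.700284 - 2.669 = 0.031284

0.031284


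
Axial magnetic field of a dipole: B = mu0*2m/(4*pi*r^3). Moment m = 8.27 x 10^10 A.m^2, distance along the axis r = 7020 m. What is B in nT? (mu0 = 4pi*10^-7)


m = 8.27 x 10^10 = 82700000000 A.m^2
2m = 165400000000 A.m^2
r^3 = 7020^3 = 345948408000
B = (4pi*10^-7) * 165400000000 / (4*pi * 345948408000) * 1e9
= 207847.769962 / 4347315908375.54 * 1e9
= 47.8106 nT

47.8106


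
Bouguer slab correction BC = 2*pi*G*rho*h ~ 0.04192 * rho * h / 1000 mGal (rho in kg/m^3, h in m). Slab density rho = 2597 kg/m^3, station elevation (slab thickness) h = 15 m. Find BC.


BC = 0.04192 * rho * h / 1000
= 0.04192 * 2597 * 15 / 1000
= 1.633 mGal

1.633


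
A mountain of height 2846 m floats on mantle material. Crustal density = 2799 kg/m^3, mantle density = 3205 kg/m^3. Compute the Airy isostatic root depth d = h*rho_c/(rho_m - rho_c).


rho_m - rho_c = 3205 - 2799 = 406
d = 2846 * 2799 / 406
= 7965954 / 406
= 19620.58 m

19620.58


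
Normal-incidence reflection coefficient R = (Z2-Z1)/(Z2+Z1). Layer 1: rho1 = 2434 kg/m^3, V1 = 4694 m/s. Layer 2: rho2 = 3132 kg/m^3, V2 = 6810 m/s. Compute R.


Z1 = 2434 * 4694 = 11425196
Z2 = 3132 * 6810 = 21328920
R = (21328920 - 11425196) / (21328920 + 11425196) = 9903724 / 32754116 = 0.3024

0.3024


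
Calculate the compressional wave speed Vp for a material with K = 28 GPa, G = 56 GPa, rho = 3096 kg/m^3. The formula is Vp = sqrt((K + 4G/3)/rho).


First compute the effective modulus:
K + 4G/3 = 28e9 + 4*56e9/3 = 102666666666.67 Pa
Then divide by density:
102666666666.67 / 3096 = 33161068.0448 Pa/(kg/m^3)
Take the square root:
Vp = sqrt(33161068.0448) = 5758.56 m/s

5758.56


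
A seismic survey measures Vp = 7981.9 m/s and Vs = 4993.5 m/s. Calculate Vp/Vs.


Vp/Vs = 7981.9 / 4993.5
= 1.5985

1.5985
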